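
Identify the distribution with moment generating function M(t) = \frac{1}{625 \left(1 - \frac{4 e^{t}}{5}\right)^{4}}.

The MGF M(t) = \frac{1}{625 \left(1 - \frac{4 e^{t}}{5}\right)^{4}} is the standard form for the NegativeBinomial distribution.
Comparing with the known MGF formula identifies: NegBin(r=4, p=1/5), X = failures before r-th success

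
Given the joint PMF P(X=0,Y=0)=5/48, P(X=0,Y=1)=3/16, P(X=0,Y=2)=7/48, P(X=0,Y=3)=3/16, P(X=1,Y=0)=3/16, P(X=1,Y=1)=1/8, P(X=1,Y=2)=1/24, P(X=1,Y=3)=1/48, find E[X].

First find marginal of X:
P(X=0) = 5/8
P(X=1) = 3/8
E[X] = 0 × 5/8 + 1 × 3/8 = 3/8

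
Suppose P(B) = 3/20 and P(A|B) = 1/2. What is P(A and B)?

By definition, P(A|B) = P(A ∩ B) / P(B)
So P(A ∩ B) = P(A|B) × P(B)
= 1/2 × 3/20
= 3/40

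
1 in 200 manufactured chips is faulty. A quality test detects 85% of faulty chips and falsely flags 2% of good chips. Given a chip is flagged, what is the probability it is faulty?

Let D = the rare event, + = positive/flagged.
P(D) = 1/200
P(+|D) = 85/100 = 17/20
P(+|D') = 2/100 = 1/50
P(+) = P(+|D)P(D) + P(+|D')P(D')
     = \frac{17}{20} × \frac{1}{200} + \frac{1}{50} × \frac{199}{200}
     = \frac{483}{20000}
P(D|+) = P(+|D)P(D)/P(+) = \frac{85}{483}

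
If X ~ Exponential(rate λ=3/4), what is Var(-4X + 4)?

For X ~ Exponential(rate λ=3/4):
Var(X) = \frac{16}{9}
Var(-4X + 4) = (-4)² × Var(X) = 16 × \frac{16}{9} = \frac{256}{9}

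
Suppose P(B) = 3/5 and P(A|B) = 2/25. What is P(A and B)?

By definition, P(A|B) = P(A ∩ B) / P(B)
So P(A ∩ B) = P(A|B) × P(B)
= 2/25 × 3/5
= 6/125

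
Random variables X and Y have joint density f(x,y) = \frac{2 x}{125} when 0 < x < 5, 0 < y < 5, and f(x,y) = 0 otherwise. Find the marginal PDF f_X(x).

f_X(x) = ∫_0^5 f(x,y) dy
= ∫_0^5 \frac{2 x}{125} dy
= \frac{2 x}{25} for 0 < x < 5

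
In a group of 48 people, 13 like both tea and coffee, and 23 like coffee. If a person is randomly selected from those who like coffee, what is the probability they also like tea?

P(A ∩ B) = 13/48
P(B) = 23/48
P(A|B) = P(A ∩ B) / P(B) = (13/48) / (23/48) = 13/23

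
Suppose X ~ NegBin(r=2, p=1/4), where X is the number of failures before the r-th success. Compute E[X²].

Using the identity E[X²] = Var(X) + (E[X])²:
E[X] = 6
Var(X) = 24
E[X²] = 24 + (6)²
= 60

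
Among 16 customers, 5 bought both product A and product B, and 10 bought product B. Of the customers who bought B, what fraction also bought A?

P(A ∩ B) = 5/16
P(B) = 10/16 = 5/8
P(A|B) = P(A ∩ B) / P(B) = (5/16) / (5/8) = 1/2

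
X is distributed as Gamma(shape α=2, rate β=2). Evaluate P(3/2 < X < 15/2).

P(3/2 < X < 15/2) = ∫_{3/2}^{15/2} f(x) dx
where f(x) = 4 x e^{- 2 x}
= \frac{4 \left(-4 + e^{12}\right)}{e^{15}}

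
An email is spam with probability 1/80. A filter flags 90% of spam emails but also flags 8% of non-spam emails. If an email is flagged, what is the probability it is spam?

Let D = the rare event, + = positive/flagged.
P(D) = 1/80
P(+|D) = 90/100 = 9/10
P(+|D') = 8/100 = 2/25
P(+) = P(+|D)P(D) + P(+|D')P(D')
     = \frac{9}{10} × \frac{1}{80} + \frac{2}{25} × \frac{79}{80}
     = \frac{361}{4000}
P(D|+) = P(+|D)P(D)/P(+) = \frac{45}{361}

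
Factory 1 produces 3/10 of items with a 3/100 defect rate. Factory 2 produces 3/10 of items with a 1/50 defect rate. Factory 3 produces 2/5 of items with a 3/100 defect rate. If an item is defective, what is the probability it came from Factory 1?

Using Bayes' theorem:
P(F1) = 3/10, P(D|F1) = 3/100
P(F2) = 3/10, P(D|F2) = 1/50
P(F3) = 2/5, P(D|F3) = 3/100
P(D) = P(D|F1)P(F1) + P(D|F2)P(F2) + P(D|F3)P(F3)
     = \frac{27}{1000}
P(F1|D) = P(D|F1)P(F1) / P(D)
= \frac{1}{3}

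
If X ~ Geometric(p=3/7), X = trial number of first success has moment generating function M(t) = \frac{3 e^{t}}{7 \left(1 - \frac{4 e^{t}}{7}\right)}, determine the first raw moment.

To find E[X], compute M^(1)(0):
M^(1)(t) = \frac{3 e^{t}}{7 \left(1 - \frac{4 e^{t}}{7}\right)} + \frac{12 e^{2 t}}{49 \left(1 - \frac{4 e^{t}}{7}\right)^{2}}
M^(1)(0) = \frac{7}{3}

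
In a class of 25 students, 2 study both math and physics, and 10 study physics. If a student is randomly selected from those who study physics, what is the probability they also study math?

P(A ∩ B) = 2/25
P(B) = 10/25 = 2/5
P(A|B) = P(A ∩ B) / P(B) = (2/25) / (2/5) = 1/5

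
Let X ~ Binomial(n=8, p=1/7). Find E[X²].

Using the identity E[X²] = Var(X) + (E[X])²:
E[X] = \frac{8}{7}
Var(X) = \frac{48}{49}
E[X²] = \frac{48}{49} + (\frac{8}{7})²
= \frac{16}{7}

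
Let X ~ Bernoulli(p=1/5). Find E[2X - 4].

For X ~ Bernoulli(p=1/5):
E[X] = \frac{1}{5}
E[2X - 4] = 2 × E[X] - 4 = - \frac{18}{5}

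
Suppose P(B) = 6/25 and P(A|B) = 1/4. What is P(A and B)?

By definition, P(A|B) = P(A ∩ B) / P(B)
So P(A ∩ B) = P(A|B) × P(B)
= 1/4 × 6/25
= 3/50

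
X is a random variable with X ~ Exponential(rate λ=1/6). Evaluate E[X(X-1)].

E[X(X-1)] = E[X² - X] = E[X²] - E[X]
E[X] = 6
E[X²] = Var(X) + (E[X])² = 36 + (6)² = 72
E[X(X-1)] = 72 - 6 = 66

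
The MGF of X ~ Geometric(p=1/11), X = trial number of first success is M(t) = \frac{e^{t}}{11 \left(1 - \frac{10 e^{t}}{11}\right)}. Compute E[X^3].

To find E[X^3], compute M^(3)(0):
M^(1)(t) = \frac{e^{t}}{11 \left(1 - \frac{10 e^{t}}{11}\right)} + \frac{10 e^{2 t}}{121 \left(1 - \frac{10 e^{t}}{11}\right)^{2}}
M^(2)(t) = \frac{e^{t}}{11 \left(1 - \frac{10 e^{t}}{11}\right)} + \frac{30 e^{2 t}}{121 \left(1 - \frac{10 e^{t}}{11}\right)^{2}} + \frac{200 e^{3 t}}{1331 \left(1 - \frac{10 e^{t}}{11}\right)^{3}}
M^(3)(t) = \frac{e^{t}}{11 \left(1 - \frac{10 e^{t}}{11}\right)} + \frac{70 e^{2 t}}{121 \left(1 - \frac{10 e^{t}}{11}\right)^{2}} + \frac{1200 e^{3 t}}{1331 \left(1 - \frac{10 e^{t}}{11}\right)^{3}} + \frac{6000 e^{4 t}}{14641 \left(1 - \frac{10 e^{t}}{11}\right)^{4}}
M^(3)(0) = 7271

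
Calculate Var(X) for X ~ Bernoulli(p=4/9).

For X ~ Bernoulli(p=4/9):
Var(X) = \frac{20}{81}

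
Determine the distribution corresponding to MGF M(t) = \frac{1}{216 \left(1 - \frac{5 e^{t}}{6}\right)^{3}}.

The MGF M(t) = \frac{1}{216 \left(1 - \frac{5 e^{t}}{6}\right)^{3}} is the standard form for the NegativeBinomial distribution.
Comparing with the known MGF formula identifies: NegBin(r=3, p=1/6), X = failures before r-th success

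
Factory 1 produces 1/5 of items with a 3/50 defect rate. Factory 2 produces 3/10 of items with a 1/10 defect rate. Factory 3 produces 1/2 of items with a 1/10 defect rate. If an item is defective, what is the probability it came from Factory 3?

Using Bayes' theorem:
P(F1) = 1/5, P(D|F1) = 3/50
P(F2) = 3/10, P(D|F2) = 1/10
P(F3) = 1/2, P(D|F3) = 1/10
P(D) = P(D|F1)P(F1) + P(D|F2)P(F2) + P(D|F3)P(F3)
     = \frac{23}{250}
P(F3|D) = P(D|F3)P(F3) / P(D)
= \frac{25}{46}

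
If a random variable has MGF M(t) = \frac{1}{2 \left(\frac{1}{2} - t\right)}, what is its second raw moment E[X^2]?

To find E[X^2], compute M^(2)(0):
M^(1)(t) = \frac{1}{2 \left(\frac{1}{2} - t\right)^{2}}
M^(2)(t) = \frac{1}{\left(\frac{1}{2} - t\right)^{3}}
M^(2)(0) = 8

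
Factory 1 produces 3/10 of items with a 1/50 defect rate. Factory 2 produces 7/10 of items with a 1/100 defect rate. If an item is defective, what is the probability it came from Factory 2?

Using Bayes' theorem:
P(F1) = 3/10, P(D|F1) = 1/50
P(F2) = 7/10, P(D|F2) = 1/100
P(D) = P(D|F1)P(F1) + P(D|F2)P(F2)
     = \frac{13}{1000}
P(F2|D) = P(D|F2)P(F2) / P(D)
= \frac{7}{13}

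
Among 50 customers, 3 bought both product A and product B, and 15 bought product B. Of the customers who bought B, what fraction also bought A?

P(A ∩ B) = 3/50
P(B) = 15/50 = 3/10
P(A|B) = P(A ∩ B) / P(B) = (3/50) / (3/10) = 1/5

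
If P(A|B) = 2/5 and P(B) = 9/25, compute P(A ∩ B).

By definition, P(A|B) = P(A ∩ B) / P(B)
So P(A ∩ B) = P(A|B) × P(B)
= 2/5 × 9/25
= 18/125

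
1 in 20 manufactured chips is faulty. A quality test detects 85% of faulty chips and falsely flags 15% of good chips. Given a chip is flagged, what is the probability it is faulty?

Let D = the rare event, + = positive/flagged.
P(D) = 1/20
P(+|D) = 85/100 = 17/20
P(+|D') = 15/100 = 3/20
P(+) = P(+|D)P(D) + P(+|D')P(D')
     = \frac{17}{20} × \frac{1}{20} + \frac{3}{20} × \frac{19}{20}
     = \frac{37}{200}
P(D|+) = P(+|D)P(D)/P(+) = \frac{17}{74}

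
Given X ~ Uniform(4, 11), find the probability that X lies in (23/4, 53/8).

P(23/4 < X < 53/8) = ∫_{23/4}^{53/8} f(x) dx
where f(x) = \frac{1}{7}
= \frac{1}{8}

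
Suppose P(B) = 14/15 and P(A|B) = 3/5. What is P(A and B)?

By definition, P(A|B) = P(A ∩ B) / P(B)
So P(A ∩ B) = P(A|B) × P(B)
= 3/5 × 14/15
= 14/25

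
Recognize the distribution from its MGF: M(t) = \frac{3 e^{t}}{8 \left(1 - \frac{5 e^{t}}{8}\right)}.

The MGF M(t) = \frac{3 e^{t}}{8 \left(1 - \frac{5 e^{t}}{8}\right)} is the standard form for the Geometric distribution.
Comparing with the known MGF formula identifies: Geometric(p=3/8), X = trial number of first success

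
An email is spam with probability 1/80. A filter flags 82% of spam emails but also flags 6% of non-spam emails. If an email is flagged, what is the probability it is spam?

Let D = the rare event, + = positive/flagged.
P(D) = 1/80
P(+|D) = 82/100 = 41/50
P(+|D') = 6/100 = 3/50
P(+) = P(+|D)P(D) + P(+|D')P(D')
     = \frac{41}{50} × \frac{1}{80} + \frac{3}{50} × \frac{79}{80}
     = \frac{139}{2000}
P(D|+) = P(+|D)P(D)/P(+) = \frac{41}{278}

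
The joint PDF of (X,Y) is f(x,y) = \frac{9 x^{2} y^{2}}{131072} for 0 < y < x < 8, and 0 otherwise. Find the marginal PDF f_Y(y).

f_Y(y) = ∫_y^8 \frac{9 x^{2} y^{2}}{131072} dx = \frac{3 y^{2} \left(512 - y^{3}\right)}{131072}
for 0 < y < 8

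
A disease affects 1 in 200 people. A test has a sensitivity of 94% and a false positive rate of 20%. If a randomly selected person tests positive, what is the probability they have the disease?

Let D = the rare event, + = positive/flagged.
P(D) = 1/200
P(+|D) = 94/100 = 47/50
P(+|D') = 20/100 = 1/5
P(+) = P(+|D)P(D) + P(+|D')P(D')
     = \frac{47}{50} × \frac{1}{200} + \frac{1}{5} × \frac{199}{200}
     = \frac{2037}{10000}
P(D|+) = P(+|D)P(D)/P(+) = \frac{47}{2037}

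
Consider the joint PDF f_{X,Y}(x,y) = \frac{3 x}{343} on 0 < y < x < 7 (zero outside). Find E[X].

f_X(x) = ∫_0^x \frac{3 x}{343} dy = \frac{3 x^{2}}{343}
E[X] = ∫_0^7 x × (\frac{3 x^{2}}{343}) dx = \frac{21}{4}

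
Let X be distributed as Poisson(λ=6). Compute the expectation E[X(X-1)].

E[X(X-1)] = E[X² - X] = E[X²] - E[X]
E[X] = 6
E[X²] = Var(X) + (E[X])² = 6 + (6)² = 42
E[X(X-1)] = 42 - 6 = 36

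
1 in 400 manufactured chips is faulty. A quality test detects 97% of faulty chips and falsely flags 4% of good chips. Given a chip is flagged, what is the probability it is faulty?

Let D = the rare event, + = positive/flagged.
P(D) = 1/400
P(+|D) = 97/100
P(+|D') = 4/100 = 1/25
P(+) = P(+|D)P(D) + P(+|D')P(D')
     = \frac{97}{100} × \frac{1}{400} + \frac{1}{25} × \frac{399}{400}
     = \frac{1693}{40000}
P(D|+) = P(+|D)P(D)/P(+) = \frac{97}{1693}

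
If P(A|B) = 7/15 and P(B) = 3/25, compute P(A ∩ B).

By definition, P(A|B) = P(A ∩ B) / P(B)
So P(A ∩ B) = P(A|B) × P(B)
= 7/15 × 3/25
= 7/125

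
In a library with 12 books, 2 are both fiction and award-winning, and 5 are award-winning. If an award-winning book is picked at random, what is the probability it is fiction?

P(A ∩ B) = 2/12 = 1/6
P(B) = 5/12
P(A|B) = P(A ∩ B) / P(B) = (1/6) / (5/12) = 2/5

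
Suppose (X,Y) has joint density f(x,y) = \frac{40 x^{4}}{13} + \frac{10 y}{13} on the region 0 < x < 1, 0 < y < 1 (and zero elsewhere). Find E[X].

E[X] = ∫_0^1 ∫_0^1 x × f(x,y) dy dx
= ∫_0^1 ∫_0^1 x × (\frac{40 x^{4}}{13} + \frac{10 y}{13}) dy dx
= \frac{55}{78}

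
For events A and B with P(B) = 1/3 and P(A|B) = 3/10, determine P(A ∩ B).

By definition, P(A|B) = P(A ∩ B) / P(B)
So P(A ∩ B) = P(A|B) × P(B)
= 3/10 × 1/3
= 1/10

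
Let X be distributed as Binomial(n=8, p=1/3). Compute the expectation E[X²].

Using the identity E[X²] = Var(X) + (E[X])²:
E[X] = \frac{8}{3}
Var(X) = \frac{16}{9}
E[X²] = \frac{16}{9} + (\frac{8}{3})²
= \frac{80}{9}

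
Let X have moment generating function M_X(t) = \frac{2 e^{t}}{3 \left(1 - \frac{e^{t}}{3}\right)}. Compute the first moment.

To find E[X], compute M^(1)(0):
M^(1)(t) = \frac{2 e^{t}}{3 \left(1 - \frac{e^{t}}{3}\right)} + \frac{2 e^{2 t}}{9 \left(1 - \frac{e^{t}}{3}\right)^{2}}
M^(1)(0) = \frac{3}{2}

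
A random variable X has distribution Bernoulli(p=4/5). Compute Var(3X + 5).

For X ~ Bernoulli(p=4/5):
Var(X) = \frac{4}{25}
Var(3X + 5) = (3)² × Var(X) = 9 × \frac{4}{25} = \frac{36}{25}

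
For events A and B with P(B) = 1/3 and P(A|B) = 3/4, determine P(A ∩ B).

By definition, P(A|B) = P(A ∩ B) / P(B)
So P(A ∩ B) = P(A|B) × P(B)
= 3/4 × 1/3
= 1/4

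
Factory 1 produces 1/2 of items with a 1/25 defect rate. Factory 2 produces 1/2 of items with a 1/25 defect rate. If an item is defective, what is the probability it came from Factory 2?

Using Bayes' theorem:
P(F1) = 1/2, P(D|F1) = 1/25
P(F2) = 1/2, P(D|F2) = 1/25
P(D) = P(D|F1)P(F1) + P(D|F2)P(F2)
     = \frac{1}{25}
P(F2|D) = P(D|F2)P(F2) / P(D)
= \frac{1}{2}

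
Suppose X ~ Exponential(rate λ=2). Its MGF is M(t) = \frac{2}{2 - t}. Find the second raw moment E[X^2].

To find E[X^2], compute M^(2)(0):
M^(1)(t) = \frac{2}{\left(2 - t\right)^{2}}
M^(2)(t) = \frac{4}{\left(2 - t\right)^{3}}
M^(2)(0) = \frac{1}{2}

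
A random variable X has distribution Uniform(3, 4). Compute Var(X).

For X ~ Uniform(3, 4):
Var(X) = \frac{1}{12}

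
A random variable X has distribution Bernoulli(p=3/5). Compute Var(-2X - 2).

For X ~ Bernoulli(p=3/5):
Var(X) = \frac{6}{25}
Var(-2X - 2) = (-2)² × Var(X) = 4 × \frac{6}{25} = \frac{24}{25}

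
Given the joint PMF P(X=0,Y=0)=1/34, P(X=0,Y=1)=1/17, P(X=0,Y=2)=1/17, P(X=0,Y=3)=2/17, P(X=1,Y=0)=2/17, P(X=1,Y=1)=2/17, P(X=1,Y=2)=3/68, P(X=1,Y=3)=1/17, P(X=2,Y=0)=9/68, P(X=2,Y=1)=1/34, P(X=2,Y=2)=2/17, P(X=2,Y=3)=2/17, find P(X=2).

P(X=2) = P(X=2,Y=0) + P(X=2,Y=1) + P(X=2,Y=2) + P(X=2,Y=3)
= 9/68 + 1/34 + 2/17 + 2/17
= 27/68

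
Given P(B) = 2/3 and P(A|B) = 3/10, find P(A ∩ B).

By definition, P(A|B) = P(A ∩ B) / P(B)
So P(A ∩ B) = P(A|B) × P(B)
= 3/10 × 2/3
= 1/5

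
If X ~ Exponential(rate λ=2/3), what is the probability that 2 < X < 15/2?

P(2 < X < 15/2) = ∫_{2}^{15/2} f(x) dx
where f(x) = \frac{2 e^{- \frac{2 x}{3}}}{3}
= - \frac{1}{e^{5}} + e^{- \frac{4}{3}}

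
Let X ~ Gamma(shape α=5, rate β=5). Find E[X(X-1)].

E[X(X-1)] = E[X² - X] = E[X²] - E[X]
E[X] = 1
E[X²] = Var(X) + (E[X])² = \frac{1}{5} + (1)² = \frac{6}{5}
E[X(X-1)] = \frac{6}{5} - 1 = \frac{1}{5}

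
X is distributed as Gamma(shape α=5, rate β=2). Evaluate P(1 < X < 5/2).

P(1 < X < 5/2) = ∫_{1}^{5/2} f(x) dx
where f(x) = \frac{4 x^{4} e^{- 2 x}}{3}
= \frac{-523 + 56 e^{3}}{8 e^{5}}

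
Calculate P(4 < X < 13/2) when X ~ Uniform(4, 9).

P(4 < X < 13/2) = ∫_{4}^{13/2} f(x) dx
where f(x) = \frac{1}{5}
= \frac{1}{2}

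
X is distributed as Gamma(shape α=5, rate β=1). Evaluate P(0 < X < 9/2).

P(0 < X < 9/2) = ∫_{0}^{9/2} f(x) dx
where f(x) = \frac{x^{4} e^{- x}}{24}
= 1 - \frac{6131}{128 e^{\frac{9}{2}}}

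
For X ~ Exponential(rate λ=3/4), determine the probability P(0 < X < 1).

P(0 < X < 1) = ∫_{0}^{1} f(x) dx
where f(x) = \frac{3 e^{- \frac{3 x}{4}}}{4}
= 1 - e^{- \frac{3}{4}}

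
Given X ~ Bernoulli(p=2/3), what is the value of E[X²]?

Using the identity E[X²] = Var(X) + (E[X])²:
E[X] = \frac{2}{3}
Var(X) = \frac{2}{9}
E[X²] = \frac{2}{9} + (\frac{2}{3})²
= \frac{2}{3}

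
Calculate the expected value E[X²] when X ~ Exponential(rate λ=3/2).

Using the identity E[X²] = Var(X) + (E[X])²:
E[X] = \frac{2}{3}
Var(X) = \frac{4}{9}
E[X²] = \frac{4}{9} + (\frac{2}{3})²
= \frac{8}{9}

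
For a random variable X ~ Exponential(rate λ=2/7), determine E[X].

For X ~ Exponential(rate λ=2/7), the expected value is:
E[X] = \frac{7}{2}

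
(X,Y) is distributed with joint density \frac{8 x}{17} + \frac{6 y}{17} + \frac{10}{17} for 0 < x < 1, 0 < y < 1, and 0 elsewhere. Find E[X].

E[X] = ∫_0^1 ∫_0^1 x × f(x,y) dy dx
= ∫_0^1 ∫_0^1 x × (\frac{8 x}{17} + \frac{6 y}{17} + \frac{10}{17}) dy dx
= \frac{55}{102}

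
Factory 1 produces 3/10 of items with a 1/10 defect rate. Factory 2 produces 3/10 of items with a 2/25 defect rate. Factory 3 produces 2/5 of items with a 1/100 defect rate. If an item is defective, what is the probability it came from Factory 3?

Using Bayes' theorem:
P(F1) = 3/10, P(D|F1) = 1/10
P(F2) = 3/10, P(D|F2) = 2/25
P(F3) = 2/5, P(D|F3) = 1/100
P(D) = P(D|F1)P(F1) + P(D|F2)P(F2) + P(D|F3)P(F3)
     = \frac{29}{500}
P(F3|D) = P(D|F3)P(F3) / P(D)
= \frac{2}{29}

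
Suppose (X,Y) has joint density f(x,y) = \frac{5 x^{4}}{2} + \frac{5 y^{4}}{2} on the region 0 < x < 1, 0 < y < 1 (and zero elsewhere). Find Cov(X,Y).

E[XY] = ∫∫ xy × f(x,y) dx dy = \frac{5}{12}
E[X] = \frac{2}{3}
E[Y] = \frac{2}{3}
Cov(X,Y) = E[XY] - E[X]E[Y] = - \frac{1}{36}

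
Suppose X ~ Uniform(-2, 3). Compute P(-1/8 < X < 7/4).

P(-1/8 < X < 7/4) = ∫_{-1/8}^{7/4} f(x) dx
where f(x) = \frac{1}{5}
= \frac{3}{8}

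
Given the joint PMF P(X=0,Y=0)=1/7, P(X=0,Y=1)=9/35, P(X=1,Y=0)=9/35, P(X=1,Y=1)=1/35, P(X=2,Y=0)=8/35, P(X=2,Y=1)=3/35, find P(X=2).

P(X=2) = P(X=2,Y=0) + P(X=2,Y=1)
= 8/35 + 3/35
= 11/35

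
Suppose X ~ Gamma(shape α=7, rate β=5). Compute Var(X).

For X ~ Gamma(shape α=7, rate β=5):
Var(X) = \frac{7}{25}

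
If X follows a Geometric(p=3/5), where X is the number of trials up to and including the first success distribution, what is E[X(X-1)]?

E[X(X-1)] = E[X² - X] = E[X²] - E[X]
E[X] = \frac{5}{3}
E[X²] = Var(X) + (E[X])² = \frac{10}{9} + (\frac{5}{3})² = \frac{35}{9}
E[X(X-1)] = \frac{35}{9} - \frac{5}{3} = \frac{20}{9}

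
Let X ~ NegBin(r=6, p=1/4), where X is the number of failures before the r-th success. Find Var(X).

For X ~ NegBin(r=6, p=1/4), where X is the number of failures before the r-th success:
Var(X) = 72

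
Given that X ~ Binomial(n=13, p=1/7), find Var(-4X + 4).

For X ~ Binomial(n=13, p=1/7):
Var(X) = \frac{78}{49}
Var(-4X + 4) = (-4)² × Var(X) = 16 × \frac{78}{49} = \frac{1248}{49}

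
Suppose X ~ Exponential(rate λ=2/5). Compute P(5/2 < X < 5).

P(5/2 < X < 5) = ∫_{5/2}^{5} f(x) dx
where f(x) = \frac{2 e^{- \frac{2 x}{5}}}{5}
= - \frac{1 - e}{e^{2}}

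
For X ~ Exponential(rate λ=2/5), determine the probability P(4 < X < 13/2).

P(4 < X < 13/2) = ∫_{4}^{13/2} f(x) dx
where f(x) = \frac{2 e^{- \frac{2 x}{5}}}{5}
= - \frac{1 - e}{e^{\frac{13}{5}}}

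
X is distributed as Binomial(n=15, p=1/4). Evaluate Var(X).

For X ~ Binomial(n=15, p=1/4):
Var(X) = \frac{45}{16}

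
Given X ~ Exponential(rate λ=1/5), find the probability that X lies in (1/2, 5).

P(1/2 < X < 5) = ∫_{1/2}^{5} f(x) dx
where f(x) = \frac{e^{- \frac{x}{5}}}{5}
= - \frac{1}{e} + e^{- \frac{1}{10}}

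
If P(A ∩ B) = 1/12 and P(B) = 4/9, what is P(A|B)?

P(A|B) = P(A ∩ B) / P(B)
= (1/12) / (4/9)
= 3/16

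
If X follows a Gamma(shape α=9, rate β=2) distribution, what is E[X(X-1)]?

E[X(X-1)] = E[X² - X] = E[X²] - E[X]
E[X] = \frac{9}{2}
E[X²] = Var(X) + (E[X])² = \frac{9}{4} + (\frac{9}{2})² = \frac{45}{2}
E[X(X-1)] = \frac{45}{2} - \frac{9}{2} = 18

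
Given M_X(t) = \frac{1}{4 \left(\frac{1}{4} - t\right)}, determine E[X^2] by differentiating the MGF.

To find E[X^2], compute M^(2)(0):
M^(1)(t) = \frac{1}{4 \left(\frac{1}{4} - t\right)^{2}}
M^(2)(t) = \frac{1}{2 \left(\frac{1}{4} - t\right)^{3}}
M^(2)(0) = 32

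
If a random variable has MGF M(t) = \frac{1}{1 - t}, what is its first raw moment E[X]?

To find E[X], compute M^(1)(0):
M^(1)(t) = \frac{1}{\left(1 - t\right)^{2}}
M^(1)(0) = 1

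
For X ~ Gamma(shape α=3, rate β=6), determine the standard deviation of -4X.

For X ~ Gamma(shape α=3, rate β=6):
Var(X) = \frac{1}{12}
SD(X) = √(Var(X)) = √(\frac{1}{12}) = \frac{\sqrt{3}}{6}
SD(-4X) = |-4| × SD(X) = 4 × \frac{\sqrt{3}}{6} = \frac{2 \sqrt{3}}{3}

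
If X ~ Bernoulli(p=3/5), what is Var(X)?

For X ~ Bernoulli(p=3/5):
Var(X) = \frac{6}{25}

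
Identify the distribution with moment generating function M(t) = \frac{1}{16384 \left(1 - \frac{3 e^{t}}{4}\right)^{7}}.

The MGF M(t) = \frac{1}{16384 \left(1 - \frac{3 e^{t}}{4}\right)^{7}} is the standard form for the NegativeBinomial distribution.
Comparing with the known MGF formula identifies: NegBin(r=7, p=1/4), X = failures before r-th success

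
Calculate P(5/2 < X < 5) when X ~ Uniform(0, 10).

P(5/2 < X < 5) = ∫_{5/2}^{5} f(x) dx
where f(x) = \frac{1}{10}
= \frac{1}{4}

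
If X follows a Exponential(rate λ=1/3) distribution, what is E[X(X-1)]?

E[X(X-1)] = E[X² - X] = E[X²] - E[X]
E[X] = 3
E[X²] = Var(X) + (E[X])² = 9 + (3)² = 18
E[X(X-1)] = 18 - 3 = 15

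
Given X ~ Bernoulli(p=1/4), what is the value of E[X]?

For X ~ Bernoulli(p=1/4), the expected value is:
E[X] = \frac{1}{4}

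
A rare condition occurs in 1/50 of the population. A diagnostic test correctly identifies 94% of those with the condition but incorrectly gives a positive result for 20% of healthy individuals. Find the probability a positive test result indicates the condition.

Let D = the rare event, + = positive/flagged.
P(D) = 1/50
P(+|D) = 94/100 = 47/50
P(+|D') = 20/100 = 1/5
P(+) = P(+|D)P(D) + P(+|D')P(D')
     = \frac{47}{50} × \frac{1}{50} + \frac{1}{5} × \frac{49}{50}
     = \frac{537}{2500}
P(D|+) = P(+|D)P(D)/P(+) = \frac{47}{537}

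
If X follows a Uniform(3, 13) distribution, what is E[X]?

For X ~ Uniform(3, 13), the expected value is:
E[X] = 8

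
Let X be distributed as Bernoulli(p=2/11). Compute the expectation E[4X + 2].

For X ~ Bernoulli(p=2/11):
E[X] = \frac{2}{11}
E[4X + 2] = 4 × E[X] + 2 = \frac{30}{11}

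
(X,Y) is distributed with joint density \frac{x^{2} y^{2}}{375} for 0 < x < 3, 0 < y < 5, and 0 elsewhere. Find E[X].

f_X(x) = ∫_0^5 \frac{x^{2} y^{2}}{375} dy = \frac{x^{2}}{9}
E[X] = ∫_0^3 x × (\frac{x^{2}}{9}) dx = \frac{9}{4}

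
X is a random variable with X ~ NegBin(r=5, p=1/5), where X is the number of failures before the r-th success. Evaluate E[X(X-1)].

E[X(X-1)] = E[X² - X] = E[X²] - E[X]
E[X] = 20
E[X²] = Var(X) + (E[X])² = 100 + (20)² = 500
E[X(X-1)] = 500 - 20 = 480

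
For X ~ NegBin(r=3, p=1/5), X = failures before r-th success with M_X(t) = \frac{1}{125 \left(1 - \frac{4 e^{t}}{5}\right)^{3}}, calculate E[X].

To find E[X], compute M^(1)(0):
M^(1)(t) = \frac{12 e^{t}}{625 \left(1 - \frac{4 e^{t}}{5}\right)^{4}}
M^(1)(0) = 12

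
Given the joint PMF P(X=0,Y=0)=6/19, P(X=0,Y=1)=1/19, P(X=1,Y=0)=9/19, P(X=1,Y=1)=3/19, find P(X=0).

P(X=0) = P(X=0,Y=0) + P(X=0,Y=1)
= 6/19 + 1/19
= 7/19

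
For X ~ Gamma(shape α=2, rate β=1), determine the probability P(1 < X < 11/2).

P(1 < X < 11/2) = ∫_{1}^{11/2} f(x) dx
where f(x) = x e^{- x}
= - \frac{13}{2 e^{\frac{11}{2}}} + \frac{2}{e}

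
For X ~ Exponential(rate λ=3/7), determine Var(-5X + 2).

For X ~ Exponential(rate λ=3/7):
Var(X) = \frac{49}{9}
Var(-5X + 2) = (-5)² × Var(X) = 25 × \frac{49}{9} = \frac{1225}{9}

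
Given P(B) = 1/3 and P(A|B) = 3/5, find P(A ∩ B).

By definition, P(A|B) = P(A ∩ B) / P(B)
So P(A ∩ B) = P(A|B) × P(B)
= 3/5 × 1/3
= 1/5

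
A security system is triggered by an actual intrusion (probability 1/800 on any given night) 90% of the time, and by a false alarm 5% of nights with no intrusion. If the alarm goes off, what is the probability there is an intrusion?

Let D = the rare event, + = positive/flagged.
P(D) = 1/800
P(+|D) = 90/100 = 9/10
P(+|D') = 5/100 = 1/20
P(+) = P(+|D)P(D) + P(+|D')P(D')
     = \frac{9}{10} × \frac{1}{800} + \frac{1}{20} × \frac{799}{800}
     = \frac{817}{16000}
P(D|+) = P(+|D)P(D)/P(+) = \frac{18}{817}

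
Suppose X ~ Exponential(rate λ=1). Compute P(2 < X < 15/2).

P(2 < X < 15/2) = ∫_{2}^{15/2} f(x) dx
where f(x) = e^{- x}
= - \frac{1}{e^{\frac{15}{2}}} + e^{-2}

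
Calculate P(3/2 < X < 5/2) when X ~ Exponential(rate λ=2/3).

P(3/2 < X < 5/2) = ∫_{3/2}^{5/2} f(x) dx
where f(x) = \frac{2 e^{- \frac{2 x}{3}}}{3}
= - \frac{1}{e^{\frac{5}{3}}} + e^{-1}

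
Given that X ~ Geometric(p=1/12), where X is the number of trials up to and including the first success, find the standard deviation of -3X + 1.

For X ~ Geometric(p=1/12), where X is the number of trials up to and including the first success:
Var(X) = 132
SD(X) = √(Var(X)) = √(132) = 2 \sqrt{33}
SD(-3X + 1) = |-3| × SD(X) = 3 × 2 \sqrt{33} = 6 \sqrt{33}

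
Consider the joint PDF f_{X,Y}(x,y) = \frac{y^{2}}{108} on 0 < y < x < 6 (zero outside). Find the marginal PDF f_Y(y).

f_Y(y) = ∫_y^6 \frac{y^{2}}{108} dx = \frac{y^{2} \left(6 - y\right)}{108}
for 0 < y < 6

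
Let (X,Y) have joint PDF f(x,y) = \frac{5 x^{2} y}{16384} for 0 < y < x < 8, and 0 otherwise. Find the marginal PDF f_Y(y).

f_Y(y) = ∫_y^8 \frac{5 x^{2} y}{16384} dx = \frac{5 y \left(512 - y^{3}\right)}{49152}
for 0 < y < 8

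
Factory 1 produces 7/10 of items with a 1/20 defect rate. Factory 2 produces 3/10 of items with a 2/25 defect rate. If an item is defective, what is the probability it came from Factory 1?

Using Bayes' theorem:
P(F1) = 7/10, P(D|F1) = 1/20
P(F2) = 3/10, P(D|F2) = 2/25
P(D) = P(D|F1)P(F1) + P(D|F2)P(F2)
     = \frac{59}{1000}
P(F1|D) = P(D|F1)P(F1) / P(D)
= \frac{35}{59}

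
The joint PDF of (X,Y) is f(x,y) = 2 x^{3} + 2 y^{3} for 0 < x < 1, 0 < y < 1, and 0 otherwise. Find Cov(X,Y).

E[XY] = ∫∫ xy × f(x,y) dx dy = \frac{2}{5}
E[X] = \frac{13}{20}
E[Y] = \frac{13}{20}
Cov(X,Y) = E[XY] - E[X]E[Y] = - \frac{9}{400}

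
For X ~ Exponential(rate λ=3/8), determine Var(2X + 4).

For X ~ Exponential(rate λ=3/8):
Var(X) = \frac{64}{9}
Var(2X + 4) = (2)² × Var(X) = 4 × \frac{64}{9} = \frac{256}{9}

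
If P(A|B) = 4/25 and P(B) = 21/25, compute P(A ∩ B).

By definition, P(A|B) = P(A ∩ B) / P(B)
So P(A ∩ B) = P(A|B) × P(B)
= 4/25 × 21/25
= 84/625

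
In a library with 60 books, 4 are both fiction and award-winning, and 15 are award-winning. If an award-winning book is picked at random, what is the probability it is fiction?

P(A ∩ B) = 4/60 = 1/15
P(B) = 15/60 = 1/4
P(A|B) = P(A ∩ B) / P(B) = (1/15) / (1/4) = 4/15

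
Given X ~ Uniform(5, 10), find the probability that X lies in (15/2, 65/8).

P(15/2 < X < 65/8) = ∫_{15/2}^{65/8} f(x) dx
where f(x) = \frac{1}{5}
= \frac{1}{8}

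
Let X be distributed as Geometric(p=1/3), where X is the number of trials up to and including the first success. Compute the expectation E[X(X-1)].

E[X(X-1)] = E[X² - X] = E[X²] - E[X]
E[X] = 3
E[X²] = Var(X) + (E[X])² = 6 + (3)² = 15
E[X(X-1)] = 15 - 3 = 12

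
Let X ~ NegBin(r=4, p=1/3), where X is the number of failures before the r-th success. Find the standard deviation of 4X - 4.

For X ~ NegBin(r=4, p=1/3), where X is the number of failures before the r-th success:
Var(X) = 24
SD(X) = √(Var(X)) = √(24) = 2 \sqrt{6}
SD(4X - 4) = |4| × SD(X) = 4 × 2 \sqrt{6} = 8 \sqrt{6}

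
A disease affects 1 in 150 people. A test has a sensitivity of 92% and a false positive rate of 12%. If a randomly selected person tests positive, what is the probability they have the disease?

Let D = the rare event, + = positive/flagged.
P(D) = 1/150
P(+|D) = 92/100 = 23/25
P(+|D') = 12/100 = 3/25
P(+) = P(+|D)P(D) + P(+|D')P(D')
     = \frac{23}{25} × \frac{1}{150} + \frac{3}{25} × \frac{149}{150}
     = \frac{47}{375}
P(D|+) = P(+|D)P(D)/P(+) = \frac{23}{470}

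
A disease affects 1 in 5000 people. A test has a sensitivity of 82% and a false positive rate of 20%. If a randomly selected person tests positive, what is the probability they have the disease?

Let D = the rare event, + = positive/flagged.
P(D) = 1/5000
P(+|D) = 82/100 = 41/50
P(+|D') = 20/100 = 1/5
P(+) = P(+|D)P(D) + P(+|D')P(D')
     = \frac{41}{50} × \frac{1}{5000} + \frac{1}{5} × \frac{4999}{5000}
     = \frac{50031}{250000}
P(D|+) = P(+|D)P(D)/P(+) = \frac{41}{50031}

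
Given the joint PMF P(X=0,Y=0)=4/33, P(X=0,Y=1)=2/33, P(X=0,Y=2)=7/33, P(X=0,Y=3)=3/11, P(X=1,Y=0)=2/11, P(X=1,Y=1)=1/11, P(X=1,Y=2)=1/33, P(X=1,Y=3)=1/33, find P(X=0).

P(X=0) = P(X=0,Y=0) + P(X=0,Y=1) + P(X=0,Y=2) + P(X=0,Y=3)
= 4/33 + 2/33 + 7/33 + 3/11
= 2/3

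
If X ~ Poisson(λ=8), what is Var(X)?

For X ~ Poisson(λ=8):
Var(X) = 8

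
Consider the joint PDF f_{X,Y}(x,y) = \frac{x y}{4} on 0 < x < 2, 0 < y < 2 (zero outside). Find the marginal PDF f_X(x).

f_X(x) = ∫_0^2 f(x,y) dy
= ∫_0^2 \frac{x y}{4} dy
= \frac{x}{2} for 0 < x < 2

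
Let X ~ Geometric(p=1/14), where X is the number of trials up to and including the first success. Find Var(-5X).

For X ~ Geometric(p=1/14), where X is the number of trials up to and including the first success:
Var(X) = 182
Var(-5X) = (-5)² × Var(X) = 25 × 182 = 4550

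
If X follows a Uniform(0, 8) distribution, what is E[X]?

For X ~ Uniform(0, 8), the expected value is:
E[X] = 4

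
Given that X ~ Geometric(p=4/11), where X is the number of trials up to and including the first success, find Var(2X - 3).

For X ~ Geometric(p=4/11), where X is the number of trials up to and including the first success:
Var(X) = \frac{77}{16}
Var(2X - 3) = (2)² × Var(X) = 4 × \frac{77}{16} = \frac{77}{4}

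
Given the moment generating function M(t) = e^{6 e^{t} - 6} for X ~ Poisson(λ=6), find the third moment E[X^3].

To find E[X^3], compute M^(3)(0):
M^(1)(t) = 6 e^{t} e^{6 e^{t} - 6}
M^(2)(t) = 36 e^{2 t} e^{6 e^{t} - 6} + 6 e^{t} e^{6 e^{t} - 6}
M^(3)(t) = 216 e^{3 t} e^{6 e^{t} - 6} + 108 e^{2 t} e^{6 e^{t} - 6} + 6 e^{t} e^{6 e^{t} - 6}
M^(3)(0) = 330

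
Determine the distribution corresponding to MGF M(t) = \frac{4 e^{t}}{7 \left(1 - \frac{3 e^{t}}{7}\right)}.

The MGF M(t) = \frac{4 e^{t}}{7 \left(1 - \frac{3 e^{t}}{7}\right)} is the standard form for the Geometric distribution.
Comparing with the known MGF formula identifies: Geometric(p=4/7), X = trial number of first success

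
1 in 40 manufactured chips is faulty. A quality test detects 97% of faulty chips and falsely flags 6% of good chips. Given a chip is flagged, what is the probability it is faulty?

Let D = the rare event, + = positive/flagged.
P(D) = 1/40
P(+|D) = 97/100
P(+|D') = 6/100 = 3/50
P(+) = P(+|D)P(D) + P(+|D')P(D')
     = \frac{97}{100} × \frac{1}{40} + \frac{3}{50} × \frac{39}{40}
     = \frac{331}{4000}
P(D|+) = P(+|D)P(D)/P(+) = \frac{97}{331}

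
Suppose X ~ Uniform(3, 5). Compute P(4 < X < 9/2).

P(4 < X < 9/2) = ∫_{4}^{9/2} f(x) dx
where f(x) = \frac{1}{2}
= \frac{1}{4}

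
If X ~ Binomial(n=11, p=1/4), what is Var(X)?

For X ~ Binomial(n=11, p=1/4):
Var(X) = \frac{33}{16}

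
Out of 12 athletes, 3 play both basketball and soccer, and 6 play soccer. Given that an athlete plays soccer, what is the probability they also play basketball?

P(A ∩ B) = 3/12 = 1/4
P(B) = 6/12 = 1/2
P(A|B) = P(A ∩ B) / P(B) = (1/4) / (1/2) = 1/2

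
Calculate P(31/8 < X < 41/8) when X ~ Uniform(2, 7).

P(31/8 < X < 41/8) = ∫_{31/8}^{41/8} f(x) dx
where f(x) = \frac{1}{5}
= \frac{1}{4}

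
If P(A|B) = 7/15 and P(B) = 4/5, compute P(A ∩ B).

By definition, P(A|B) = P(A ∩ B) / P(B)
So P(A ∩ B) = P(A|B) × P(B)
= 7/15 × 4/5
= 28/75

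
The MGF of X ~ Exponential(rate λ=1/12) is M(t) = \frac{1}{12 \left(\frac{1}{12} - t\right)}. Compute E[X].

To find E[X], compute M^(1)(0):
M^(1)(t) = \frac{1}{12 \left(\frac{1}{12} - t\right)^{2}}
M^(1)(0) = 12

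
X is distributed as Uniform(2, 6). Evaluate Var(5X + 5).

For X ~ Uniform(2, 6):
Var(X) = \frac{4}{3}
Var(5X + 5) = (5)² × Var(X) = 25 × \frac{4}{3} = \frac{100}{3}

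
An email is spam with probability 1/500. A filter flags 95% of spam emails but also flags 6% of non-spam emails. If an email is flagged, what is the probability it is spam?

Let D = the rare event, + = positive/flagged.
P(D) = 1/500
P(+|D) = 95/100 = 19/20
P(+|D') = 6/100 = 3/50
P(+) = P(+|D)P(D) + P(+|D')P(D')
     = \frac{19}{20} × \frac{1}{500} + \frac{3}{50} × \frac{499}{500}
     = \frac{3089}{50000}
P(D|+) = P(+|D)P(D)/P(+) = \frac{95}{3089}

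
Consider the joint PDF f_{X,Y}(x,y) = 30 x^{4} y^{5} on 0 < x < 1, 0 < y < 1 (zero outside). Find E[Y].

E[Y] = ∫_0^1 ∫_0^1 y × f(x,y) dx dy
= \frac{6}{7}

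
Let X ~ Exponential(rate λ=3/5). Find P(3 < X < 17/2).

P(3 < X < 17/2) = ∫_{3}^{17/2} f(x) dx
where f(x) = \frac{3 e^{- \frac{3 x}{5}}}{5}
= - \frac{1}{e^{\frac{51}{10}}} + e^{- \frac{9}{5}}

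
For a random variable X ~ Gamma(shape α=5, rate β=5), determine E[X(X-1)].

E[X(X-1)] = E[X² - X] = E[X²] - E[X]
E[X] = 1
E[X²] = Var(X) + (E[X])² = \frac{1}{5} + (1)² = \frac{6}{5}
E[X(X-1)] = \frac{6}{5} - 1 = \frac{1}{5}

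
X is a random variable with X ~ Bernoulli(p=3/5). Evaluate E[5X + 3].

For X ~ Bernoulli(p=3/5):
E[X] = \frac{3}{5}
E[5X + 3] = 5 × E[X] + 3 = 6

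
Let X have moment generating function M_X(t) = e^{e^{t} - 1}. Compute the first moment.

To find E[X], compute M^(1)(0):
M^(1)(t) = e^{t} e^{e^{t} - 1}
M^(1)(0) = 1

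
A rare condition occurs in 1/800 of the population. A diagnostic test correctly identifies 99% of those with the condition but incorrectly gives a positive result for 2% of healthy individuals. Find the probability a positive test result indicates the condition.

Let D = the rare event, + = positive/flagged.
P(D) = 1/800
P(+|D) = 99/100
P(+|D') = 2/100 = 1/50
P(+) = P(+|D)P(D) + P(+|D')P(D')
     = \frac{99}{100} × \frac{1}{800} + \frac{1}{50} × \frac{799}{800}
     = \frac{1697}{80000}
P(D|+) = P(+|D)P(D)/P(+) = \frac{99}{1697}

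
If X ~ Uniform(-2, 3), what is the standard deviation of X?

For X ~ Uniform(-2, 3):
Var(X) = \frac{25}{12}
SD(X) = √(Var(X)) = √(\frac{25}{12}) = \frac{5 \sqrt{3}}{6}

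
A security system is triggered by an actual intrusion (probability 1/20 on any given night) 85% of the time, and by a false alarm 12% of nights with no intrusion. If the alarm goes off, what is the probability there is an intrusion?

Let D = the rare event, + = positive/flagged.
P(D) = 1/20
P(+|D) = 85/100 = 17/20
P(+|D') = 12/100 = 3/25
P(+) = P(+|D)P(D) + P(+|D')P(D')
     = \frac{17}{20} × \frac{1}{20} + \frac{3}{25} × \frac{19}{20}
     = \frac{313}{2000}
P(D|+) = P(+|D)P(D)/P(+) = \frac{85}{313}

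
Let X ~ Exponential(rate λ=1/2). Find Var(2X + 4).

For X ~ Exponential(rate λ=1/2):
Var(X) = 4
Var(2X + 4) = (2)² × Var(X) = 4 × 4 = 16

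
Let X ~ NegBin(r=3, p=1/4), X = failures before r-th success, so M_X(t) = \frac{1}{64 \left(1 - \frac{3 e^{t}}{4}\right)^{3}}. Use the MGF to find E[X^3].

To find E[X^3], compute M^(3)(0):
M^(1)(t) = \frac{9 e^{t}}{256 \left(1 - \frac{3 e^{t}}{4}\right)^{4}}
M^(2)(t) = \frac{9 e^{t}}{256 \left(1 - \frac{3 e^{t}}{4}\right)^{4}} + \frac{27 e^{2 t}}{256 \left(1 - \frac{3 e^{t}}{4}\right)^{5}}
M^(3)(t) = \frac{9 e^{t}}{256 \left(1 - \frac{3 e^{t}}{4}\right)^{4}} + \frac{81 e^{2 t}}{256 \left(1 - \frac{3 e^{t}}{4}\right)^{5}} + \frac{405 e^{3 t}}{1024 \left(1 - \frac{3 e^{t}}{4}\right)^{6}}
M^(3)(0) = 1953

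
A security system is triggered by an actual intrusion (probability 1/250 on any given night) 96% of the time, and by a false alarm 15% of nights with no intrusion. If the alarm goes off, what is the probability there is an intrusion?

Let D = the rare event, + = positive/flagged.
P(D) = 1/250
P(+|D) = 96/100 = 24/25
P(+|D') = 15/100 = 3/20
P(+) = P(+|D)P(D) + P(+|D')P(D')
     = \frac{24}{25} × \frac{1}{250} + \frac{3}{20} × \frac{249}{250}
     = \frac{3831}{25000}
P(D|+) = P(+|D)P(D)/P(+) = \frac{32}{1277}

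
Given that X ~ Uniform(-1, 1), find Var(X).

For X ~ Uniform(-1, 1):
Var(X) = \frac{1}{3}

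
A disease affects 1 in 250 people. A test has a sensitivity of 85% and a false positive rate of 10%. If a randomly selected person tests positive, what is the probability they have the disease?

Let D = the rare event, + = positive/flagged.
P(D) = 1/250
P(+|D) = 85/100 = 17/20
P(+|D') = 10/100 = 1/10
P(+) = P(+|D)P(D) + P(+|D')P(D')
     = \frac{17}{20} × \frac{1}{250} + \frac{1}{10} × \frac{249}{250}
     = \frac{103}{1000}
P(D|+) = P(+|D)P(D)/P(+) = \frac{17}{515}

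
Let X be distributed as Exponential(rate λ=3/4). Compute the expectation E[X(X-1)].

E[X(X-1)] = E[X² - X] = E[X²] - E[X]
E[X] = \frac{4}{3}
E[X²] = Var(X) + (E[X])² = \frac{16}{9} + (\frac{4}{3})² = \frac{32}{9}
E[X(X-1)] = \frac{32}{9} - \frac{4}{3} = \frac{20}{9}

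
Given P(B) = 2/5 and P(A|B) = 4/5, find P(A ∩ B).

By definition, P(A|B) = P(A ∩ B) / P(B)
So P(A ∩ B) = P(A|B) × P(B)
= 4/5 × 2/5
= 8/25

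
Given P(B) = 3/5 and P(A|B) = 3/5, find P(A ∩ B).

By definition, P(A|B) = P(A ∩ B) / P(B)
So P(A ∩ B) = P(A|B) × P(B)
= 3/5 × 3/5
= 9/25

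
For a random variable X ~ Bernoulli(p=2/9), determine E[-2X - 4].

For X ~ Bernoulli(p=2/9):
E[X] = \frac{2}{9}
E[-2X - 4] = -2 × E[X] - 4 = - \frac{40}{9}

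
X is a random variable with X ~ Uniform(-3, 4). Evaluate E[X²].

Using the identity E[X²] = Var(X) + (E[X])²:
E[X] = \frac{1}{2}
Var(X) = \frac{49}{12}
E[X²] = \frac{49}{12} + (\frac{1}{2})²
= \frac{13}{3}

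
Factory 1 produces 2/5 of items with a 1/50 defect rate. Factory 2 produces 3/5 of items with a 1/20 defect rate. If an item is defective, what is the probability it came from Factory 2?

Using Bayes' theorem:
P(F1) = 2/5, P(D|F1) = 1/50
P(F2) = 3/5, P(D|F2) = 1/20
P(D) = P(D|F1)P(F1) + P(D|F2)P(F2)
     = \frac{19}{500}
P(F2|D) = P(D|F2)P(F2) / P(D)
= \frac{15}{19}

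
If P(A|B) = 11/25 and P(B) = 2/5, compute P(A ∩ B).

By definition, P(A|B) = P(A ∩ B) / P(B)
So P(A ∩ B) = P(A|B) × P(B)
= 11/25 × 2/5
= 22/125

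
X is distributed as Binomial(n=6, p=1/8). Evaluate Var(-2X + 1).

For X ~ Binomial(n=6, p=1/8):
Var(X) = \frac{21}{32}
Var(-2X + 1) = (-2)² × Var(X) = 4 × \frac{21}{32} = \frac{21}{8}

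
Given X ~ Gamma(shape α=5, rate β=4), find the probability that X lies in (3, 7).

P(3 < X < 7) = ∫_{3}^{7} f(x) dx
where f(x) = \frac{128 x^{4} e^{- 4 x}}{3}
= \frac{-89071 + 3711 e^{16}}{3 e^{28}}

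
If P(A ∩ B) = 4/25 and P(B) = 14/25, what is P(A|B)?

P(A|B) = P(A ∩ B) / P(B)
= (4/25) / (14/25)
= 2/7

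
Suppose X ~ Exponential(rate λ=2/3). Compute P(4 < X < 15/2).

P(4 < X < 15/2) = ∫_{4}^{15/2} f(x) dx
where f(x) = \frac{2 e^{- \frac{2 x}{3}}}{3}
= - \frac{1}{e^{5}} + e^{- \frac{8}{3}}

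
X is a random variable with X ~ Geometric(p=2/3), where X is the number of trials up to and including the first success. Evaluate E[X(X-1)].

E[X(X-1)] = E[X² - X] = E[X²] - E[X]
E[X] = \frac{3}{2}
E[X²] = Var(X) + (E[X])² = \frac{3}{4} + (\frac{3}{2})² = 3
E[X(X-1)] = 3 - \frac{3}{2} = \frac{3}{2}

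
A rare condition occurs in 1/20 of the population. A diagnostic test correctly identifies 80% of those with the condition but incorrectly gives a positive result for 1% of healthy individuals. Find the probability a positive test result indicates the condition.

Let D = the rare event, + = positive/flagged.
P(D) = 1/20
P(+|D) = 80/100 = 4/5
P(+|D') = 1/100
P(+) = P(+|D)P(D) + P(+|D')P(D')
     = \frac{4}{5} × \frac{1}{20} + \frac{1}{100} × \frac{19}{20}
     = \frac{99}{2000}
P(D|+) = P(+|D)P(D)/P(+) = \frac{80}{99}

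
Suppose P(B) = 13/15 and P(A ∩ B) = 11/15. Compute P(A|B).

P(A|B) = P(A ∩ B) / P(B)
= (11/15) / (13/15)
= 11/13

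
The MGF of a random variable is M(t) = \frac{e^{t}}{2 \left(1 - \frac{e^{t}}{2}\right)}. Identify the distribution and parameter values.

The MGF M(t) = \frac{e^{t}}{2 \left(1 - \frac{e^{t}}{2}\right)} is the standard form for the Geometric distribution.
Comparing with the known MGF formula identifies: Geometric(p=1/2), X = trial number of first success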